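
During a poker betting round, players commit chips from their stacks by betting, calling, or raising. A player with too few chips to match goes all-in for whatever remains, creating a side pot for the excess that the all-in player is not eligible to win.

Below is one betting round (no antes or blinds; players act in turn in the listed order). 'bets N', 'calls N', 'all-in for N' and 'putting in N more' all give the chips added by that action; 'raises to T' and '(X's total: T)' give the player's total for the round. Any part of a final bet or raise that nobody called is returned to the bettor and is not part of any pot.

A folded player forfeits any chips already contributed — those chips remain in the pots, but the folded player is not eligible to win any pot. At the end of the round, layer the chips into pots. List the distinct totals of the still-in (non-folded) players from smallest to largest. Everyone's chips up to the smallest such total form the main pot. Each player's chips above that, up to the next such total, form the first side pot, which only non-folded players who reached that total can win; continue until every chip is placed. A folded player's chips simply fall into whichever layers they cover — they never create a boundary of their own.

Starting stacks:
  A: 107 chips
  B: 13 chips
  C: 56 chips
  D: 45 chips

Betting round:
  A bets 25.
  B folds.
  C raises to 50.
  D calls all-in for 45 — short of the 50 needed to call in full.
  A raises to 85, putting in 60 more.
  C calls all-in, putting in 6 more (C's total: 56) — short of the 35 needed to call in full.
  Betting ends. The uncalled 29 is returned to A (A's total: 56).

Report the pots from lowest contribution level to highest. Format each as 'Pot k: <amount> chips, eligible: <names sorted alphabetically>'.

Contributions (after 29 returned to A): A=56, C=56, D=45
Folded: B
Pot levels (distinct totals of non-folded players): 45, 56
Layer 1-45: 45 each from A, C, D = 45*3 = 135 chips; eligible A, C, D
Layer 46-56: 11 each from A, C = 11*2 = 22 chips; eligible A, C

Pot 1: 135 chips, eligible: A, C, D
Pot 2: 22 chips, eligible: A, C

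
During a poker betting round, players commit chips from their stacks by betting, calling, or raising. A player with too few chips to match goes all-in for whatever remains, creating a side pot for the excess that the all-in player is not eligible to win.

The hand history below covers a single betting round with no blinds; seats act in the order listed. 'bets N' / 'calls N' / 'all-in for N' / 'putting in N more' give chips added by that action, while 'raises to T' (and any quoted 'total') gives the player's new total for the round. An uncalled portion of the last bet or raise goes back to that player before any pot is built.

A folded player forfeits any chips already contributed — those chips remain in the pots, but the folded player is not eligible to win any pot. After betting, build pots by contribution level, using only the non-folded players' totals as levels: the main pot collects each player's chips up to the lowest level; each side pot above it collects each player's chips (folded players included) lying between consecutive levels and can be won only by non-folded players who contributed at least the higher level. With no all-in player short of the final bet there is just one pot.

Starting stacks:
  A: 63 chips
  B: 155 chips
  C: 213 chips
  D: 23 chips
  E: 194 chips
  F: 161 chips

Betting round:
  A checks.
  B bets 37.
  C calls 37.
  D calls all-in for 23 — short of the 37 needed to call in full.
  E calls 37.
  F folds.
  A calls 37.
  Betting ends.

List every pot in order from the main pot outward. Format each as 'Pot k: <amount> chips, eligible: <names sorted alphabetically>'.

Contributions: A=37, B=37, C=37, D=23, E=37
Folded: F
Pot levels (distinct totals of non-folded players): 23, 37
Layer 1-23: 23 each from A, B, C, D, E = 23*5 = 115 chips; eligible A, B, C, D, E
Layer 24-37: 14 each from A, B, C, E = 14*4 = 56 chips; eligible A, B, C, E

Pot 1: 115 chips, eligible: A, B, C, D, E
Pot 2: 56 chips, eligible: A, B, C, E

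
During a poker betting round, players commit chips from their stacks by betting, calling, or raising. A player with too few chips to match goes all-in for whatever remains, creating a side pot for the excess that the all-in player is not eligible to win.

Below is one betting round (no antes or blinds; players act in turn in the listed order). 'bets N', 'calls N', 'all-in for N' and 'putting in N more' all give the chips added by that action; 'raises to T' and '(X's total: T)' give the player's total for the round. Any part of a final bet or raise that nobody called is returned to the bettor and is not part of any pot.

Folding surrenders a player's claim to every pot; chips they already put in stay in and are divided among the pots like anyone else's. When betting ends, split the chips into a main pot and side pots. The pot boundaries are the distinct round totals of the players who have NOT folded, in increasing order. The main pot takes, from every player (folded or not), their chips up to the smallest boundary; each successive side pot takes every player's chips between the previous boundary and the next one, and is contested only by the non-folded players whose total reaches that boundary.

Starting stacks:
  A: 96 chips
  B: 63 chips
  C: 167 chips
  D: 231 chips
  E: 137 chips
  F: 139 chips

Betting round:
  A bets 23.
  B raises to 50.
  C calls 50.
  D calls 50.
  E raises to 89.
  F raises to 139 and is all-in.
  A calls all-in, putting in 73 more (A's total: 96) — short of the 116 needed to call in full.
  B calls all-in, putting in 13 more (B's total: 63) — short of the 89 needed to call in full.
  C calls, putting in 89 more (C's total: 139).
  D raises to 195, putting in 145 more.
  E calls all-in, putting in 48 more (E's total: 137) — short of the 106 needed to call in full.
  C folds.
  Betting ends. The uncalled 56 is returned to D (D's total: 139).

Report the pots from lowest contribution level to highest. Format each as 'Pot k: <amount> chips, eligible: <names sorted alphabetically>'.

Pot 1: 378 chips, eligible: A, B, D, E, F
Pot 2: 165 chips, eligible: A, D, E, F
Pot 3: 164 chips, eligible: D, E, F
Pot 4: 6 chips, eligible: D, F

Derivation:
Contributions (after 56 returned to D): A=96, B=63, C=139, D=139, E=137, F=139
Folded: C
Pot levels (distinct totals of non-folded players): 63, 96, 137, 139
Layer 1-63: 63 each from A, B, C, D, E, F = 63*6 = 378 chips; eligible A, B, D, E, F
Layer 64-96: 33 each from A, C, D, E, F = 33*5 = 165 chips; eligible A, D, E, F
Layer 97-137: 41 each from C, D, E, F = 41*4 = 164 chips; eligible D, E, F
Layer 138-139: 2 each from C, D, F = 2*3 = 6 chips; eligible D, F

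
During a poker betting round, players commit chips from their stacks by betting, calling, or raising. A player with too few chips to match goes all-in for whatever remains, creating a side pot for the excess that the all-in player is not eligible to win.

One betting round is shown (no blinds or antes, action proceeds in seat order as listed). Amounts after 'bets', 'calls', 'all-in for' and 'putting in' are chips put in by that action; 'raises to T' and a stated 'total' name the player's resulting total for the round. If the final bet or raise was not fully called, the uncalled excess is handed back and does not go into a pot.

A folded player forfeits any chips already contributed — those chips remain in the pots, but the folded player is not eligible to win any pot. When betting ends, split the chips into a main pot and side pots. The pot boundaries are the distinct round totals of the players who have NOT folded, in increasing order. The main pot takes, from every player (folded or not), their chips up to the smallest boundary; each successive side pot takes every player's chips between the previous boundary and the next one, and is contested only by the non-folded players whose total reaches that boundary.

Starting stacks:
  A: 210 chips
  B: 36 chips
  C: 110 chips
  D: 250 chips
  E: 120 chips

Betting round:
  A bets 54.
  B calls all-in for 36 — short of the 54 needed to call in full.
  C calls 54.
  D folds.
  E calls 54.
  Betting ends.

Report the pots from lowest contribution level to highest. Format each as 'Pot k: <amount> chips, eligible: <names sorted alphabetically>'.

Contributions: A=54, B=36, C=54, E=54
Folded: D
Pot levels (distinct totals of non-folded players): 36, 54
Layer 1-36: 36 each from A, B, C, E = 36*4 = 144 chips; eligible A, B, C, E
Layer 37-54: 18 each from A, C, E = 18*3 = 54 chips; eligible A, C, E

Pot 1: 144 chips, eligible: A, B, C, E
Pot 2: 54 chips, eligible: A, C, E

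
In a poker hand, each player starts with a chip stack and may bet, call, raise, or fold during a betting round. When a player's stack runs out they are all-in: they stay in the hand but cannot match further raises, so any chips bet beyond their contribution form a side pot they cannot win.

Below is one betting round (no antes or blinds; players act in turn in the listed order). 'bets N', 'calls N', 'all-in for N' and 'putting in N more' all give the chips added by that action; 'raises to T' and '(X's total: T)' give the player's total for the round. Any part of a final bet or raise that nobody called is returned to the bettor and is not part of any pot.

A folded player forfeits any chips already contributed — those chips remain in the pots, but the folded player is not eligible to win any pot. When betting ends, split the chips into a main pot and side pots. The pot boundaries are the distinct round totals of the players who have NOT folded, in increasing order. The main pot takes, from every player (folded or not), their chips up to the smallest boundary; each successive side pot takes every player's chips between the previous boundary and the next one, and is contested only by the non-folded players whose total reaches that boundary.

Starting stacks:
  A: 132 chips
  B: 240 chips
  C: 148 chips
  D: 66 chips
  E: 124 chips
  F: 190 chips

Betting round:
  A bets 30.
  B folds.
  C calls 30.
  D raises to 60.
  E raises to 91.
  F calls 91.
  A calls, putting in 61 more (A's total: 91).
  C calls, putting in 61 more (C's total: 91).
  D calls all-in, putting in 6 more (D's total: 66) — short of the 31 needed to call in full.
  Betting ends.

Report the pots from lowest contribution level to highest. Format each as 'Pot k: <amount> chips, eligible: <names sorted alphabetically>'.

Pot 1: 330 chips, eligible: A, C, D, E, F
Pot 2: 100 chips, eligible: A, C, E, F

Derivation:
Contributions: A=91, C=91, D=66, E=91, F=91
Folded: B
Pot levels (distinct totals of non-folded players): 66, 91
Layer 1-66: 66 each from A, C, D, E, F = 66*5 = 330 chips; eligible A, C, D, E, F
Layer 67-91: 25 each from A, C, E, F = 25*4 = 100 chips; eligible A, C, E, F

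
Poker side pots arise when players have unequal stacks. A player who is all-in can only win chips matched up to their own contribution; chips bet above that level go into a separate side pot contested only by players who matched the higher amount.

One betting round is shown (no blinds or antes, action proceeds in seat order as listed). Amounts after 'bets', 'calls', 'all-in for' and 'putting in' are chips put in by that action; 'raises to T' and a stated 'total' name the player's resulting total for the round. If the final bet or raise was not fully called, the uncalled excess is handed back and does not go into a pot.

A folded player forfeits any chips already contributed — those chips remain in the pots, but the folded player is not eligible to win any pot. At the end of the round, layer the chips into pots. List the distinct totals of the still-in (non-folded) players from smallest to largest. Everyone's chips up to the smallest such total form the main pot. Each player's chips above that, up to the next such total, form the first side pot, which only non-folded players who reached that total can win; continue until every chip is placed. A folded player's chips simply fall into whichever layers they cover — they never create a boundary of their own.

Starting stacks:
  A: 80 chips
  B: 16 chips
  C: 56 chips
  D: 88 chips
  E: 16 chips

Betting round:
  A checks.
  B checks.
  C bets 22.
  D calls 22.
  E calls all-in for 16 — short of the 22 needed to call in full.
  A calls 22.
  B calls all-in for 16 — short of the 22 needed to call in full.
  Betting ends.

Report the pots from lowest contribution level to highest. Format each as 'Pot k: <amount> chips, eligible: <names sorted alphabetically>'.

Contributions: A=22, B=16, C=22, D=22, E=16
Pot levels (distinct totals of non-folded players): 16, 22
Layer 1-16: 16 each from A, B, C, D, E = 16*5 = 80 chips; eligible A, B, C, D, E
Layer 17-22: 6 each from A, C, D = 6*3 = 18 chips; eligible A, C, D

Pot 1: 80 chips, eligible: A, B, C, D, E
Pot 2: 18 chips, eligible: A, C, D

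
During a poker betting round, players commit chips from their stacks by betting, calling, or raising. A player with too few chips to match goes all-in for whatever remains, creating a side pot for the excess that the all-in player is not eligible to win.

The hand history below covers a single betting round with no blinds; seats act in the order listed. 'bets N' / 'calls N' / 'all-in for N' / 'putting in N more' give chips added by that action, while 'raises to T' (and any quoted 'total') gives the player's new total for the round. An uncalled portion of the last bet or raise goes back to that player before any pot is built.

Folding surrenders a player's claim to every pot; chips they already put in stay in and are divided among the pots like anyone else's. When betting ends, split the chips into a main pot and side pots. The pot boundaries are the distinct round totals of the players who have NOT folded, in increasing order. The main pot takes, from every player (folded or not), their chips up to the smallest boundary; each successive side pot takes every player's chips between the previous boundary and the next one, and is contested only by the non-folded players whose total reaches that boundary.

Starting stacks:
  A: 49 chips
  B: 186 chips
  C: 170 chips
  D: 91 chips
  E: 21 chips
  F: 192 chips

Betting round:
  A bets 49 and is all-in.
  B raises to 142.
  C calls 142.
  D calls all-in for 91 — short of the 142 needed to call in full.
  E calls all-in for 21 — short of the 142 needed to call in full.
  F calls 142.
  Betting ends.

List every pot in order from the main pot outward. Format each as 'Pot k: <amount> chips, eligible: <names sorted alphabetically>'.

Contributions: A=49, B=142, C=142, D=91, E=21, F=142
Pot levels (distinct totals of non-folded players): 21, 49, 91, 142
Layer 1-21: 21 each from A, B, C, D, E, F = 21*6 = 126 chips; eligible A, B, C, D, E, F
Layer 22-49: 28 each from A, B, C, D, F = 28*5 = 140 chips; eligible A, B, C, D, F
Layer 50-91: 42 each from B, C, D, F = 42*4 = 168 chips; eligible B, C, D, F
Layer 92-142: 51 each from B, C, F = 51*3 = 153 chips; eligible B, C, F

Pot 1: 126 chips, eligible: A, B, C, D, E, F
Pot 2: 140 chips, eligible: A, B, C, D, F
Pot 3: 168 chips, eligible: B, C, D, F
Pot 4: 153 chips, eligible: B, C, F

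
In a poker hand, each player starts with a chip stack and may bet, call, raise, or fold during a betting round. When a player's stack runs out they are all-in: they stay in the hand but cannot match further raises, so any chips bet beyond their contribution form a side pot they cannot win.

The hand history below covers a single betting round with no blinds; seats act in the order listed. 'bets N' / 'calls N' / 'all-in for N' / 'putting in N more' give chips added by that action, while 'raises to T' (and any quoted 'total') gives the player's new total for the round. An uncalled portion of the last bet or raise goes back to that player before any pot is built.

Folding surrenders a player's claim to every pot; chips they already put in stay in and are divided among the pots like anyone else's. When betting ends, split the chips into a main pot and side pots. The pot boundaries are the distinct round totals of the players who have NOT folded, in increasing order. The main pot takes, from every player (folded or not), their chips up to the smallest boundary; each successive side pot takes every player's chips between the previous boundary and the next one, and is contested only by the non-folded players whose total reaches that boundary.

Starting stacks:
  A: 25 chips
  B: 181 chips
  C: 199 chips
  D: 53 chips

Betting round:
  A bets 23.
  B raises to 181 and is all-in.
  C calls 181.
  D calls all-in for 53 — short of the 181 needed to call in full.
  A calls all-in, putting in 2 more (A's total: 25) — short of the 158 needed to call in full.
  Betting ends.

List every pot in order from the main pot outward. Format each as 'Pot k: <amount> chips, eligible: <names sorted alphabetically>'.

Pot 1: 100 chips, eligible: A, B, C, D
Pot 2: 84 chips, eligible: B, C, D
Pot 3: 256 chips, eligible: B, C

Derivation:
Contributions: A=25, B=181, C=181, D=53
Pot levels (distinct totals of non-folded players): 25, 53, 181
Layer 1-25: 25 each from A, B, C, D = 25*4 = 100 chips; eligible A, B, C, D
Layer 26-53: 28 each from B, C, D = 28*3 = 84 chips; eligible B, C, D
Layer 54-181: 128 each from B, C = 128*2 = 256 chips; eligible B, C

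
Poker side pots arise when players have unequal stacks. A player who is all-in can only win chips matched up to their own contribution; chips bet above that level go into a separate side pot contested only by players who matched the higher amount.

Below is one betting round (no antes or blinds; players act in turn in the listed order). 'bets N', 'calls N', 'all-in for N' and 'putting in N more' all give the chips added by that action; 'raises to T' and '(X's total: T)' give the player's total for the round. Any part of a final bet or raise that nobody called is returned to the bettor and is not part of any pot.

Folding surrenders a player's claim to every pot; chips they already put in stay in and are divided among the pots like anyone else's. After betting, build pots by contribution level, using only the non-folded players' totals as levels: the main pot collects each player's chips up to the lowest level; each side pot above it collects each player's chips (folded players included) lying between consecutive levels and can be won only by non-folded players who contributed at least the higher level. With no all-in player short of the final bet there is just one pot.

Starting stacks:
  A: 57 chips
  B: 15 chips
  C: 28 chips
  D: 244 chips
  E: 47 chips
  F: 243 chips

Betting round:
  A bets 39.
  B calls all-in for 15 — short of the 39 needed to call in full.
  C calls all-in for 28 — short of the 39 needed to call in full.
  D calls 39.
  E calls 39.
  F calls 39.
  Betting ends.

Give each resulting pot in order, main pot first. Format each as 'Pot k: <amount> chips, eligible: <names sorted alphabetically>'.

Contributions: A=39, B=15, C=28, D=39, E=39, F=39
Pot levels (distinct totals of non-folded players): 15, 28, 39
Layer 1-15: 15 each from A, B, C, D, E, F = 15*6 = 90 chips; eligible A, B, C, D, E, F
Layer 16-28: 13 each from A, C, D, E, F = 13*5 = 65 chips; eligible A, C, D, E, F
Layer 29-39: 11 each from A, D, E, F = 11*4 = 44 chips; eligible A, D, E, F

Pot 1: 90 chips, eligible: A, B, C, D, E, F
Pot 2: 65 chips, eligible: A, C, D, E, F
Pot 3: 44 chips, eligible: A, D, E, F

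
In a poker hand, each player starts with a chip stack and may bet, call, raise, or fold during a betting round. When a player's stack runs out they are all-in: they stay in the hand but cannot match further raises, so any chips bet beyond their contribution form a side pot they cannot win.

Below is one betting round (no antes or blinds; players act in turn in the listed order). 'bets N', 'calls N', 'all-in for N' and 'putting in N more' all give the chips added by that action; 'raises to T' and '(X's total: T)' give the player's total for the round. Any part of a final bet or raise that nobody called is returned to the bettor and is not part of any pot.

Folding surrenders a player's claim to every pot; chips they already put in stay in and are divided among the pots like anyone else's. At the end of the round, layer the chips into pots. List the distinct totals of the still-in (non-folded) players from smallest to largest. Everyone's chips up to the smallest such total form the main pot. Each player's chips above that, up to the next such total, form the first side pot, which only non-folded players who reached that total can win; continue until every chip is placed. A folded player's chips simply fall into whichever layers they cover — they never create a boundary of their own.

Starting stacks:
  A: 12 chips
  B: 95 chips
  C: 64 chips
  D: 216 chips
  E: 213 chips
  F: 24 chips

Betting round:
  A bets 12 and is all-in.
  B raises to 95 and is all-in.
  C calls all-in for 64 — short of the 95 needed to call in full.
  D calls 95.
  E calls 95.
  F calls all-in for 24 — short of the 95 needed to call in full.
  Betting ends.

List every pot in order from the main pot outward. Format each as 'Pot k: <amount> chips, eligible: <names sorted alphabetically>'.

Pot 1: 72 chips, eligible: A, B, C, D, E, F
Pot 2: 60 chips, eligible: B, C, D, E, F
Pot 3: 160 chips, eligible: B, C, D, E
Pot 4: 93 chips, eligible: B, D, E

Derivation:
Contributions: A=12, B=95, C=64, D=95, E=95, F=24
Pot levels (distinct totals of non-folded players): 12, 24, 64, 95
Layer 1-12: 12 each from A, B, C, D, E, F = 12*6 = 72 chips; eligible A, B, C, D, E, F
Layer 13-24: 12 each from B, C, D, E, F = 12*5 = 60 chips; eligible B, C, D, E, F
Layer 25-64: 40 each from B, C, D, E = 40*4 = 160 chips; eligible B, C, D, E
Layer 65-95: 31 each from B, D, E = 31*3 = 93 chips; eligible B, D, E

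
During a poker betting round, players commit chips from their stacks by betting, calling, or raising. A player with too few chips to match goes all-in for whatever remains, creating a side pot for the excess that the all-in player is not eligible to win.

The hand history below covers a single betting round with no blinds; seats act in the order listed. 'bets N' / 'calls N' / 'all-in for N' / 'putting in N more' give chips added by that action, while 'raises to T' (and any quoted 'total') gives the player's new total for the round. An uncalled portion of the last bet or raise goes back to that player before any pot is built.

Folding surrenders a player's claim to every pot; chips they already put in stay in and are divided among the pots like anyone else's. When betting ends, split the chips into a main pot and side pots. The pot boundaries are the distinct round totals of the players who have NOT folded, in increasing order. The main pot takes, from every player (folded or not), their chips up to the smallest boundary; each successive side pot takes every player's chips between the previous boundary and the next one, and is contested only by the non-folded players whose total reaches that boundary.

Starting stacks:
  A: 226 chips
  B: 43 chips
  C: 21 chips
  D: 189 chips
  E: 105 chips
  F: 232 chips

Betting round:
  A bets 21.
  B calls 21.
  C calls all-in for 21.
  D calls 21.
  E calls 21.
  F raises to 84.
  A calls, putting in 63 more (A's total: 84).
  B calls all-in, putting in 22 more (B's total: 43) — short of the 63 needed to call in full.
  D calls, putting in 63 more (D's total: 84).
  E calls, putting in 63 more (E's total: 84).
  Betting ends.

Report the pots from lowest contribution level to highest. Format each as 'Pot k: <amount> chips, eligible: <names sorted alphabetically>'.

Contributions: A=84, B=43, C=21, D=84, E=84, F=84
Pot levels (distinct totals of non-folded players): 21, 43, 84
Layer 1-21: 21 each from A, B, C, D, E, F = 21*6 = 126 chips; eligible A, B, C, D, E, F
Layer 22-43: 22 each from A, B, D, E, F = 22*5 = 110 chips; eligible A, B, D, E, F
Layer 44-84: 41 each from A, D, E, F = 41*4 = 164 chips; eligible A, D, E, F

Pot 1: 126 chips, eligible: A, B, C, D, E, F
Pot 2: 110 chips, eligible: A, B, D, E, F
Pot 3: 164 chips, eligible: A, D, E, F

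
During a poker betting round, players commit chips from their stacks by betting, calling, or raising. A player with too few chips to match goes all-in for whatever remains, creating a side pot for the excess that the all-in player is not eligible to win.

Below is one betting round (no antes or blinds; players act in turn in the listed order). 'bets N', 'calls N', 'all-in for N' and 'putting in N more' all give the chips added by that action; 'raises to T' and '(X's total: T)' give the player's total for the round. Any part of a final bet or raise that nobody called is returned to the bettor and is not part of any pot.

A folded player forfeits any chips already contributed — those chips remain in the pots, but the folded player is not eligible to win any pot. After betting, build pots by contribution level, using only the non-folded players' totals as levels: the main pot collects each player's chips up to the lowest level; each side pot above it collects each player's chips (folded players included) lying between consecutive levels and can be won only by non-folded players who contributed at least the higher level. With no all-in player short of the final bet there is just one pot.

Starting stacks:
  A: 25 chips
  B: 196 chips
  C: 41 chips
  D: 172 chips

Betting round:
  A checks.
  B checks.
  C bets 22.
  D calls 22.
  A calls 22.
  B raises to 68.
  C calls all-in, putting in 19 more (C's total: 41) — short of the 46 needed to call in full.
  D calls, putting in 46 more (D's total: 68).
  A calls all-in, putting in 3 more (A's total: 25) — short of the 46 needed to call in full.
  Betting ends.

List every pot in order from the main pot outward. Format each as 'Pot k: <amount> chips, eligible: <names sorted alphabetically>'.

Contributions: A=25, B=68, C=41, D=68
Pot levels (distinct totals of non-folded players): 25, 41, 68
Layer 1-25: 25 each from A, B, C, D = 25*4 = 100 chips; eligible A, B, C, D
Layer 26-41: 16 each from B, C, D = 16*3 = 48 chips; eligible B, C, D
Layer 42-68: 27 each from B, D = 27*2 = 54 chips; eligible B, D

Pot 1: 100 chips, eligible: A, B, C, D
Pot 2: 48 chips, eligible: B, C, D
Pot 3: 54 chips, eligible: B, D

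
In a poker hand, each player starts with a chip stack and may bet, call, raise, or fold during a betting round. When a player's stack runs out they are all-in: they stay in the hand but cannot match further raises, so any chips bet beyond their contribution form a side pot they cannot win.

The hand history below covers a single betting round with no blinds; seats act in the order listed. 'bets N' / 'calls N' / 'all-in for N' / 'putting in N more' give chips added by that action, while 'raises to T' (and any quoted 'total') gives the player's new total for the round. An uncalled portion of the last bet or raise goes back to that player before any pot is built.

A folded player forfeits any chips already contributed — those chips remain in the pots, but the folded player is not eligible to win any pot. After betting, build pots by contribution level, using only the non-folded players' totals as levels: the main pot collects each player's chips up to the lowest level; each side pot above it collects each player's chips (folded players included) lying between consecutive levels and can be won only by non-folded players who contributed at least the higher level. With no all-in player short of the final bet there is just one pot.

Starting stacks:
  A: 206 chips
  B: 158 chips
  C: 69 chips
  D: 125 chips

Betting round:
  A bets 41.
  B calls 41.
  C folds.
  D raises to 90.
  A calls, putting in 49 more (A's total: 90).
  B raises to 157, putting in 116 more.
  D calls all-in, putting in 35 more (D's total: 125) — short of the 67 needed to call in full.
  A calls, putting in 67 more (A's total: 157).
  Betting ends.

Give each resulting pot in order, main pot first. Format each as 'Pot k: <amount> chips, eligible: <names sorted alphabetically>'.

Pot 1: 375 chips, eligible: A, B, D
Pot 2: 64 chips, eligible: A, B

Derivation:
Contributions: A=157, B=157, D=125
Folded: C
Pot levels (distinct totals of non-folded players): 125, 157
Layer 1-125: 125 each from A, B, D = 125*3 = 375 chips; eligible A, B, D
Layer 126-157: 32 each from A, B = 32*2 = 64 chips; eligible A, B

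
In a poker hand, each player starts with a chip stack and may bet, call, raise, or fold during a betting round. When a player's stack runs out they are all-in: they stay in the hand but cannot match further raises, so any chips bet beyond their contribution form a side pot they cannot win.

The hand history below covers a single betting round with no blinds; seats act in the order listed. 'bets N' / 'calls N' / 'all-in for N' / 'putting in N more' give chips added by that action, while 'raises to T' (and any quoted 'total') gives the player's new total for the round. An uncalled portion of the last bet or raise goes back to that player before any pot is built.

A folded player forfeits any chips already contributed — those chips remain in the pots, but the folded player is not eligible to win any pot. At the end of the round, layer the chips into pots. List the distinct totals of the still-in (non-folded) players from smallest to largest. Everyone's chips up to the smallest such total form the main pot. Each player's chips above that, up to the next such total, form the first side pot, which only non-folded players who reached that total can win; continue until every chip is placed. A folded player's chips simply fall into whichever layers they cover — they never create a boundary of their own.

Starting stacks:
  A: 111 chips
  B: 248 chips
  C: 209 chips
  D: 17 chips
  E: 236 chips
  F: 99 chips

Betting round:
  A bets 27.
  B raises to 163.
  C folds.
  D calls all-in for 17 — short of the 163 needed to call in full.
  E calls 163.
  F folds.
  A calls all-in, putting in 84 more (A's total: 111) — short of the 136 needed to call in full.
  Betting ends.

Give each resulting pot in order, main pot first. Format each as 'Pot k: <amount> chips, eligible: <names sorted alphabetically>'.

Pot 1: 68 chips, eligible: A, B, D, E
Pot 2: 282 chips, eligible: A, B, E
Pot 3: 104 chips, eligible: B, E

Derivation:
Contributions: A=111, B=163, D=17, E=163
Folded: C, F
Pot levels (distinct totals of non-folded players): 17, 111, 163
Layer 1-17: 17 each from A, B, D, E = 17*4 = 68 chips; eligible A, B, D, E
Layer 18-111: 94 each from A, B, E = 94*3 = 282 chips; eligible A, B, E
Layer 112-163: 52 each from B, E = 52*2 = 104 chips; eligible B, E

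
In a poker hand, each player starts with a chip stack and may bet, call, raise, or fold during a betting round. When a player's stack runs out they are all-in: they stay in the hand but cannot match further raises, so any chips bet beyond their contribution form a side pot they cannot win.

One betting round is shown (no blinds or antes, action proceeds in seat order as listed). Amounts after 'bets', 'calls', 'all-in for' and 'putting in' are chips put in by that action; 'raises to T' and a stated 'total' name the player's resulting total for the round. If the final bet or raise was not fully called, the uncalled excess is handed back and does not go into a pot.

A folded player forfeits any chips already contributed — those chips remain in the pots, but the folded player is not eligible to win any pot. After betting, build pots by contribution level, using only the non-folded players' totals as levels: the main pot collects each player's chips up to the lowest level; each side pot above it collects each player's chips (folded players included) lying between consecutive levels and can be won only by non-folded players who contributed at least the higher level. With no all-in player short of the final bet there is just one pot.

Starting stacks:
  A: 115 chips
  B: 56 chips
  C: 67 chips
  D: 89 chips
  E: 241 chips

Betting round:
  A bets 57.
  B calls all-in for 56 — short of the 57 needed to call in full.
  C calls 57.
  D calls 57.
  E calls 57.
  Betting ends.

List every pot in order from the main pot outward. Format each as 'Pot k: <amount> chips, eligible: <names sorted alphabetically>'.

Contributions: A=57, B=56, C=57, D=57, E=57
Pot levels (distinct totals of non-folded players): 56, 57
Layer 1-56: 56 each from A, B, C, D, E = 56*5 = 280 chips; eligible A, B, C, D, E
Layer 57-57: 1 each from A, C, D, E = 1*4 = 4 chips; eligible A, C, D, E

Pot 1: 280 chips, eligible: A, B, C, D, E
Pot 2: 4 chips, eligible: A, C, D, E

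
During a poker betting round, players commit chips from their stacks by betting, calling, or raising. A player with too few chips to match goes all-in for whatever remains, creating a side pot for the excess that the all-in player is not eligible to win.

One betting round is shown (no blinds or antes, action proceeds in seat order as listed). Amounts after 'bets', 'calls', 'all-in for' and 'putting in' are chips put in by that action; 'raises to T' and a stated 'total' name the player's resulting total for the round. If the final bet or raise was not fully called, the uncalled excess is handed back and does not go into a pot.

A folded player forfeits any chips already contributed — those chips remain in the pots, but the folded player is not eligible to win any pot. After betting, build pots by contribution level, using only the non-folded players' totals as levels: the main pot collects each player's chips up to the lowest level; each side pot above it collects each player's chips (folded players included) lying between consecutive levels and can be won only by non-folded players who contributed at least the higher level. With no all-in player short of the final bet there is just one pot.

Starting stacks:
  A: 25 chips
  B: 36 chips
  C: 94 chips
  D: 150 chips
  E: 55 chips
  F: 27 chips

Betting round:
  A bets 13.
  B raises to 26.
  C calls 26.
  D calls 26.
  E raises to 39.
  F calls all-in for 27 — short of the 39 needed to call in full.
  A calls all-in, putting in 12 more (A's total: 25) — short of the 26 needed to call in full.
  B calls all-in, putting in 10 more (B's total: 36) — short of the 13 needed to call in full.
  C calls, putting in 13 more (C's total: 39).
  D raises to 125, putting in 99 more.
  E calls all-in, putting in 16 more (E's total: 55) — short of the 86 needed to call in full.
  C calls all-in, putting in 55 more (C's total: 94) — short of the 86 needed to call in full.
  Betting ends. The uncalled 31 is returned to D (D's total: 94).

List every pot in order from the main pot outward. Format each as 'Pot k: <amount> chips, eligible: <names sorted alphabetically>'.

Contributions (after 31 returned to D): A=25, B=36, C=94, D=94, E=55, F=27
Pot levels (distinct totals of non-folded players): 25, 27, 36, 55, 94
Layer 1-25: 25 each from A, B, C, D, E, F = 25*6 = 150 chips; eligible A, B, C, D, E, F
Layer 26-27: 2 each from B, C, D, E, F = 2*5 = 10 chips; eligible B, C, D, E, F
Layer 28-36: 9 each from B, C, D, E = 9*4 = 36 chips; eligible B, C, D, E
Layer 37-55: 19 each from C, D, E = 19*3 = 57 chips; eligible C, D, E
Layer 56-94: 39 each from C, D = 39*2 = 78 chips; eligible C, D

Pot 1: 150 chips, eligible: A, B, C, D, E, F
Pot 2: 10 chips, eligible: B, C, D, E, F
Pot 3: 36 chips, eligible: B, C, D, E
Pot 4: 57 chips, eligible: C, D, E
Pot 5: 78 chips, eligible: C, D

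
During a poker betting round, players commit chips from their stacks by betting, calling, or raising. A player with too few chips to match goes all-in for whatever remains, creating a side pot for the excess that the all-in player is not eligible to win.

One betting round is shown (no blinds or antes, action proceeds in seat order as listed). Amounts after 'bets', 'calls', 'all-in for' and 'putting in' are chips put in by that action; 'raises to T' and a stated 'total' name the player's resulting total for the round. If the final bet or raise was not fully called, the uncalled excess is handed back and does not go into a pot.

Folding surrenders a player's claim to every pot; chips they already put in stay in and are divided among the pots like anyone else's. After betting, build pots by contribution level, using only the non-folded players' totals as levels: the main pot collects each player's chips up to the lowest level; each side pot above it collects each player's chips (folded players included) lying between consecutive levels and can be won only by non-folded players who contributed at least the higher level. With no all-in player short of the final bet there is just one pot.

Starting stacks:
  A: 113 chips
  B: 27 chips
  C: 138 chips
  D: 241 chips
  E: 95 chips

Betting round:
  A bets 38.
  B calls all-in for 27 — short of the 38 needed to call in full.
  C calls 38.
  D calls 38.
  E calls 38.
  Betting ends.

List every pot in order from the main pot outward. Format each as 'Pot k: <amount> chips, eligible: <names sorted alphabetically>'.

Contributions: A=38, B=27, C=38, D=38, E=38
Pot levels (distinct totals of non-folded players): 27, 38
Layer 1-27: 27 each from A, B, C, D, E = 27*5 = 135 chips; eligible A, B, C, D, E
Layer 28-38: 11 each from A, C, D, E = 11*4 = 44 chips; eligible A, C, D, E

Pot 1: 135 chips, eligible: A, B, C, D, E
Pot 2: 44 chips, eligible: A, C, D, E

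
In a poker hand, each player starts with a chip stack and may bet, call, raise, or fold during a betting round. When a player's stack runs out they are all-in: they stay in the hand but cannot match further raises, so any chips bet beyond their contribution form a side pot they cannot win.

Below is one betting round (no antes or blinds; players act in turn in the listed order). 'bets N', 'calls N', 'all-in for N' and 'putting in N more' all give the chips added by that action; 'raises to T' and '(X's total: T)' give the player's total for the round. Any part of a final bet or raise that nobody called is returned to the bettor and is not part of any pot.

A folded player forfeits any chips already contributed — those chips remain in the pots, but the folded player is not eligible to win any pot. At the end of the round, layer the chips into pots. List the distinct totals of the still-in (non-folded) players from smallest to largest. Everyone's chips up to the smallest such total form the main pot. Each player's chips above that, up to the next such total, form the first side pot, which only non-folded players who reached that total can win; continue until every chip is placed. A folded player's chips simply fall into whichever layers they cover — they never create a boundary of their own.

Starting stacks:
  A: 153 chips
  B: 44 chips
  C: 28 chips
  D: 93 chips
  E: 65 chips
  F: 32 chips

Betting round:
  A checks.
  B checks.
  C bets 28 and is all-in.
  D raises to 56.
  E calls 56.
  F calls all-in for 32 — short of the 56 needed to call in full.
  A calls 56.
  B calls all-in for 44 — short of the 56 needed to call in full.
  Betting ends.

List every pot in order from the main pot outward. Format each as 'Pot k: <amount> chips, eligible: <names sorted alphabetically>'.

Pot 1: 168 chips, eligible: A, B, C, D, E, F
Pot 2: 20 chips, eligible: A, B, D, E, F
Pot 3: 48 chips, eligible: A, B, D, E
Pot 4: 36 chips, eligible: A, D, E

Derivation:
Contributions: A=56, B=44, C=28, D=56, E=56, F=32
Pot levels (distinct totals of non-folded players): 28, 32, 44, 56
Layer 1-28: 28 each from A, B, C, D, E, F = 28*6 = 168 chips; eligible A, B, C, D, E, F
Layer 29-32: 4 each from A, B, D, E, F = 4*5 = 20 chips; eligible A, B, D, E, F
Layer 33-44: 12 each from A, B, D, E = 12*4 = 48 chips; eligible A, B, D, E
Layer 45-56: 12 each from A, D, E = 12*3 = 36 chips; eligible A, D, E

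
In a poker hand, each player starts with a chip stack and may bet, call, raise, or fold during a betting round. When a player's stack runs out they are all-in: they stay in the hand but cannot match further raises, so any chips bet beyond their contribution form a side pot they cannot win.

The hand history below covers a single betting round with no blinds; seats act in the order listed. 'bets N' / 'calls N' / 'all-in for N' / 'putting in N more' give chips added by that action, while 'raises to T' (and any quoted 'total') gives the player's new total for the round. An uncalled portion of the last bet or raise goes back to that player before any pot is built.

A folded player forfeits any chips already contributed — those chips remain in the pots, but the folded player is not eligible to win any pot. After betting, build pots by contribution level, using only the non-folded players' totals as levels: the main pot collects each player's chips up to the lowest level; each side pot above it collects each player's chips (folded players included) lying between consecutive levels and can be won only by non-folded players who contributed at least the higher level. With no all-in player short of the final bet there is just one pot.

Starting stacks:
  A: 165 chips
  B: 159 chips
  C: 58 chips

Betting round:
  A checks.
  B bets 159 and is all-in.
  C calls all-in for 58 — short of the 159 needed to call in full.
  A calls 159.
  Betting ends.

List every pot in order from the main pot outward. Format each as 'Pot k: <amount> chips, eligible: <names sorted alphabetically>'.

Pot 1: 174 chips, eligible: A, B, C
Pot 2: 202 chips, eligible: A, B

Derivation:
Contributions: A=159, B=159, C=58
Pot levels (distinct totals of non-folded players): 58, 159
Layer 1-58: 58 each from A, B, C = 58*3 = 174 chips; eligible A, B, C
Layer 59-159: 101 each from A, B = 101*2 = 202 chips; eligible A, B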